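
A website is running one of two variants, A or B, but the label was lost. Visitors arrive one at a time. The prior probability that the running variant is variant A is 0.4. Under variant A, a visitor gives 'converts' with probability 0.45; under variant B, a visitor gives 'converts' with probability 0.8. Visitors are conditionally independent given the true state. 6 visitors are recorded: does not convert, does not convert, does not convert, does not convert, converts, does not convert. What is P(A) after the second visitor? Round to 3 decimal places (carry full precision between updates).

Each posterior becomes the prior for the next update.
After 'does not convert': P(A) = 0.55·0.4000 / (0.55·0.4000 + 0.2·0.6000) ≈ 0.6471
After 'does not convert': P(A) = 0.55·0.6471 / (0.55·0.6471 + 0.2·0.3529) ≈ 0.8345

0.834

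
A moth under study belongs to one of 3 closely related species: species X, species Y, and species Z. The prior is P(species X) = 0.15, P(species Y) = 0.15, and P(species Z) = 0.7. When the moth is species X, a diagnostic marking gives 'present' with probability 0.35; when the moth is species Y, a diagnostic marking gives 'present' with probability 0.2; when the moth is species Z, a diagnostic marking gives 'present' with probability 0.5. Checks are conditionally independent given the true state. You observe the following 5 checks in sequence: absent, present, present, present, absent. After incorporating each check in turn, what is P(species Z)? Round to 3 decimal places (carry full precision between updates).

0.863

Apply Bayes' rule sequentially, carrying P(species Z) forward.
After 'absent': normaliser = 0.65·0.1500 + 0.8·0.1500 + 0.5·0.7000; P(species X) ≈ 0.1718, P(species Y) ≈ 0.2115, P(species Z) ≈ 0.6167
After 'present': normaliser = 0.35·0.1718 + 0.2·0.2115 + 0.5·0.6167; P(species X) ≈ 0.1464, P(species Y) ≈ 0.1029, P(species Z) ≈ 0.7507
After 'present': normaliser = 0.35·0.1464 + 0.2·0.1029 + 0.5·0.7507; P(species X) ≈ 0.1146, P(species Y) ≈ 0.0460, P(species Z) ≈ 0.8394
After 'present': normaliser = 0.35·0.1146 + 0.2·0.0460 + 0.5·0.8394; P(species X) ≈ 0.0855, P(species Y) ≈ 0.0196, P(species Z) ≈ 0.8949
After 'absent': normaliser = 0.65·0.0855 + 0.8·0.0196 + 0.5·0.8949; P(species X) ≈ 0.1071, P(species Y) ≈ 0.0303, P(species Z) ≈ 0.8626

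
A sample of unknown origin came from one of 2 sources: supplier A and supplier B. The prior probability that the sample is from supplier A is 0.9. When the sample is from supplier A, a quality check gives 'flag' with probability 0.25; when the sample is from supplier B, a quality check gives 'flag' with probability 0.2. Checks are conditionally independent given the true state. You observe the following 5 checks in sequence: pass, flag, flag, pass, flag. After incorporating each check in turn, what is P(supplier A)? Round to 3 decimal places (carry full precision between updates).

Apply Bayes' rule sequentially, carrying P(supplier A) forward.
After 'pass': P(supplier A) = 0.75·0.9000 / (0.75·0.9000 + 0.8·0.1000) ≈ 0.8940
After 'flag': P(supplier A) = 0.25·0.8940 / (0.25·0.8940 + 0.2·0.1060) ≈ 0.9134
After 'flag': P(supplier A) = 0.25·0.9134 / (0.25·0.9134 + 0.2·0.0866) ≈ 0.9295
After 'pass': P(supplier A) = 0.75·0.9295 / (0.75·0.9295 + 0.8·0.0705) ≈ 0.9251
After 'flag': P(supplier A) = 0.25·0.9251 / (0.25·0.9251 + 0.2·0.0749) ≈ 0.9392

0.939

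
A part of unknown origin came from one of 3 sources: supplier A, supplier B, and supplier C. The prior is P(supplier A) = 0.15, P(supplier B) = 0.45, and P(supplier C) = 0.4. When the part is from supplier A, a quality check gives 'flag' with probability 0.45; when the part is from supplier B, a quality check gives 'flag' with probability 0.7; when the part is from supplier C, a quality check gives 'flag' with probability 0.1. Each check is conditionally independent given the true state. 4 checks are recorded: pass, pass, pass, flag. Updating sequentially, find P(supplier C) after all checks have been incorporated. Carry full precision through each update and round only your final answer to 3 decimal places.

0.596

Each posterior becomes the prior for the next update.
After 'pass': normaliser = 0.55·0.1500 + 0.3·0.4500 + 0.9·0.4000; P(supplier A) ≈ 0.1429, P(supplier B) ≈ 0.2338, P(supplier C) ≈ 0.6234
After 'pass': normaliser = 0.55·0.1429 + 0.3·0.2338 + 0.9·0.6234; P(supplier A) ≈ 0.1107, P(supplier B) ≈ 0.0988, P(supplier C) ≈ 0.7905
After 'pass': normaliser = 0.55·0.1107 + 0.3·0.0988 + 0.9·0.7905; P(supplier A) ≈ 0.0759, P(supplier B) ≈ 0.0370, P(supplier C) ≈ 0.8871
After 'flag': normaliser = 0.45·0.0759 + 0.7·0.0370 + 0.1·0.8871; P(supplier A) ≈ 0.2297, P(supplier B) ≈ 0.1739, P(supplier C) ≈ 0.5964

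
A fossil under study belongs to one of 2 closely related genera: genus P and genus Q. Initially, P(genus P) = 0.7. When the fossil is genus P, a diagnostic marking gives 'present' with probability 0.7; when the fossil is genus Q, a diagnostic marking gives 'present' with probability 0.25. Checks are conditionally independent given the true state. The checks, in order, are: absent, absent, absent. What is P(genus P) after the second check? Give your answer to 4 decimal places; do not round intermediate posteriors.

Apply Bayes' rule sequentially, carrying P(genus P) forward.
After 'absent': P(genus P) = 0.3·0.7000 / (0.3·0.7000 + 0.75·0.3000) ≈ 0.4828
After 'absent': P(genus P) = 0.3·0.4828 / (0.3·0.4828 + 0.75·0.5172) ≈ 0.2718

0.2718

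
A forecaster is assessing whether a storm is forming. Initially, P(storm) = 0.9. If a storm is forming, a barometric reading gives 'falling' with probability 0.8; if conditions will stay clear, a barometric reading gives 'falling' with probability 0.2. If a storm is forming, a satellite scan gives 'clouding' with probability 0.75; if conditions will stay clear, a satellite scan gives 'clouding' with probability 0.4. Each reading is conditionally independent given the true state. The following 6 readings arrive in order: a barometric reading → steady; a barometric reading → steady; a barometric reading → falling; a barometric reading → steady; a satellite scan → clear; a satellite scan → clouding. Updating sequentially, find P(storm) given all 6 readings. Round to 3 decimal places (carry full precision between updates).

0.305

After a barometric reading='steady': P(storm) = 0.2·0.9000 / (0.2·0.9000 + 0.8·0.1000) ≈ 0.6923
After a barometric reading='steady': P(storm) = 0.2·0.6923 / (0.2·0.6923 + 0.8·0.3077) ≈ 0.3600
After a barometric reading='falling': P(storm) = 0.8·0.3600 / (0.8·0.3600 + 0.2·0.6400) ≈ 0.6923
After a barometric reading='steady': P(storm) = 0.2·0.6923 / (0.2·0.6923 + 0.8·0.3077) ≈ 0.3600
After a satellite scan='clear': P(storm) = 0.25·0.3600 / (0.25·0.3600 + 0.6·0.6400) ≈ 0.1899
After a satellite scan='clouding': P(storm) = 0.75·0.1899 / (0.75·0.1899 + 0.4·0.8101) ≈ 0.3053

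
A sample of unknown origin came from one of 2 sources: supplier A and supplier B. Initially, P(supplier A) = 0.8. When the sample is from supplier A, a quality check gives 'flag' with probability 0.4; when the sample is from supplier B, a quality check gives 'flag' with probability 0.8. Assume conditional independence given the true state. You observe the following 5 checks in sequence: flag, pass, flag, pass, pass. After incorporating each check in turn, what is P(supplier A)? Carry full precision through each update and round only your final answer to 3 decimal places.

0.964

After 'flag': P(supplier A) = 0.4·0.8000 / (0.4·0.8000 + 0.8·0.2000) ≈ 0.6667
After 'pass': P(supplier A) = 0.6·0.6667 / (0.6·0.6667 + 0.2·0.3333) ≈ 0.8571
After 'flag': P(supplier A) = 0.4·0.8571 / (0.4·0.8571 + 0.8·0.1429) ≈ 0.7500
After 'pass': P(supplier A) = 0.6·0.7500 / (0.6·0.7500 + 0.2·0.2500) ≈ 0.9000
After 'pass': P(supplier A) = 0.6·0.9000 / (0.6·0.9000 + 0.2·0.1000) ≈ 0.9643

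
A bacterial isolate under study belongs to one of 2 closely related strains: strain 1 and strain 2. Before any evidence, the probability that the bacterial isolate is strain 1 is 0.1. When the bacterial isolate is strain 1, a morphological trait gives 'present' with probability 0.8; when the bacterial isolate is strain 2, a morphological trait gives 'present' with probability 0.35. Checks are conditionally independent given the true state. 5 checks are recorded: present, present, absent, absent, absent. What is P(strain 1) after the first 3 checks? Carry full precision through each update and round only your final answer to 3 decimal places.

0.152

After 'present': P(strain 1) = 0.8·0.1000 / (0.8·0.1000 + 0.35·0.9000) ≈ 0.2025
After 'present': P(strain 1) = 0.8·0.2025 / (0.8·0.2025 + 0.35·0.7975) ≈ 0.3673
After 'absent': P(strain 1) = 0.2·0.3673 / (0.2·0.3673 + 0.65·0.6327) ≈ 0.1515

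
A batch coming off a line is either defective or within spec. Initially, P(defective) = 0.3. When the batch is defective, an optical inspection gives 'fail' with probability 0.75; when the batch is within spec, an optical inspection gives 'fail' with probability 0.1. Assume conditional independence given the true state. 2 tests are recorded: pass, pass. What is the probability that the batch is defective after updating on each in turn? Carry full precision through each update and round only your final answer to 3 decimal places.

After 'pass': P(defective) = 0.25·0.3000 / (0.25·0.3000 + 0.9·0.7000) ≈ 0.1064
After 'pass': P(defective) = 0.25·0.1064 / (0.25·0.1064 + 0.9·0.8936) ≈ 0.0320

0.032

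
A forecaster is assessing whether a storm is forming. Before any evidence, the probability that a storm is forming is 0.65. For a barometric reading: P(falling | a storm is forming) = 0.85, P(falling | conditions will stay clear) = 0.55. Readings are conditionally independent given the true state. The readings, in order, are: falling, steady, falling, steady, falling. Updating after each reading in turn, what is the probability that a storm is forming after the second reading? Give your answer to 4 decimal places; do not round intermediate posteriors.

0.4889

Apply Bayes' rule sequentially, carrying P(storm) forward.
After 'falling': P(storm) = 0.85·0.6500 / (0.85·0.6500 + 0.55·0.3500) ≈ 0.7416
After 'steady': P(storm) = 0.15·0.7416 / (0.15·0.7416 + 0.45·0.2584) ≈ 0.4889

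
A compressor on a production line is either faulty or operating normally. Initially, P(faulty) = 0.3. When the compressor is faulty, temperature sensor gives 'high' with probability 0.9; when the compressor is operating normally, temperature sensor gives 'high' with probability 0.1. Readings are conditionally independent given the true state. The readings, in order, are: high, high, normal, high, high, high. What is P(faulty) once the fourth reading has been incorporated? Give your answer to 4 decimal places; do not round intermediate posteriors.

After 'high': P(faulty) = 0.9·0.3000 / (0.9·0.3000 + 0.1·0.7000) ≈ 0.7941
After 'high': P(faulty) = 0.9·0.7941 / (0.9·0.7941 + 0.1·0.2059) ≈ 0.9720
After 'normal': P(faulty) = 0.1·0.9720 / (0.1·0.9720 + 0.9·0.0280) ≈ 0.7941
After 'high': P(faulty) = 0.9·0.7941 / (0.9·0.7941 + 0.1·0.2059) ≈ 0.9720

0.9720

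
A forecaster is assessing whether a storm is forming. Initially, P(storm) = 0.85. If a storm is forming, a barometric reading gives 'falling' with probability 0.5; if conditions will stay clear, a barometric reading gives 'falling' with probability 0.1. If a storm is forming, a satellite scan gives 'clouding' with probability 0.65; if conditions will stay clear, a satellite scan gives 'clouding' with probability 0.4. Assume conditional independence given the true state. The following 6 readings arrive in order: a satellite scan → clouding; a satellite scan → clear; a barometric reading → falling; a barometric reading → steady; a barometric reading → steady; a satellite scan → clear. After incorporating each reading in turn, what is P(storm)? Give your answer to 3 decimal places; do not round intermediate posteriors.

Apply Bayes' rule sequentially, carrying P(storm) forward.
After a satellite scan='clouding': P(storm) = 0.65·0.8500 / (0.65·0.8500 + 0.4·0.1500) ≈ 0.9020
After a satellite scan='clear': P(storm) = 0.35·0.9020 / (0.35·0.9020 + 0.6·0.0980) ≈ 0.8431
After a barometric reading='falling': P(storm) = 0.5·0.8431 / (0.5·0.8431 + 0.1·0.1569) ≈ 0.9641
After a barometric reading='steady': P(storm) = 0.5·0.9641 / (0.5·0.9641 + 0.9·0.0359) ≈ 0.9372
After a barometric reading='steady': P(storm) = 0.5·0.9372 / (0.5·0.9372 + 0.9·0.0628) ≈ 0.8924
After a satellite scan='clear': P(storm) = 0.35·0.8924 / (0.35·0.8924 + 0.6·0.1076) ≈ 0.8286

0.829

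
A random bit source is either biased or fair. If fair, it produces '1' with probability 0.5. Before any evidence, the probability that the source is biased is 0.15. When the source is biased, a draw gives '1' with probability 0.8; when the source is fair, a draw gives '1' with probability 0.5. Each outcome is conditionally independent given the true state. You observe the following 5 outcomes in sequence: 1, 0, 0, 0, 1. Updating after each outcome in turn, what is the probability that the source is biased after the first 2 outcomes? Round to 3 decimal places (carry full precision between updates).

0.101

After '1': P(biased) = 0.8·0.1500 / (0.8·0.1500 + 0.5·0.8500) ≈ 0.2202
After '0': P(biased) = 0.2·0.2202 / (0.2·0.2202 + 0.5·0.7798) ≈ 0.1015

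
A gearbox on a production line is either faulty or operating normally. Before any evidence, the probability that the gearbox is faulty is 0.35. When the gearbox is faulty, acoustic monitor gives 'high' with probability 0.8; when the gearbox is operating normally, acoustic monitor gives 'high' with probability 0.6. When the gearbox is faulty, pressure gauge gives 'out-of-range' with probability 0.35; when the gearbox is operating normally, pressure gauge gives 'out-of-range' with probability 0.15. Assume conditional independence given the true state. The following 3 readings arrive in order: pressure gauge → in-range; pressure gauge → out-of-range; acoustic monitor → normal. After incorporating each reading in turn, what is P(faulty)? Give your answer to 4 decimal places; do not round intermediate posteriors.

After pressure gauge='in-range': P(faulty) = 0.65·0.3500 / (0.65·0.3500 + 0.85·0.6500) ≈ 0.2917
After pressure gauge='out-of-range': P(faulty) = 0.35·0.2917 / (0.35·0.2917 + 0.15·0.7083) ≈ 0.4900
After acoustic monitor='normal': P(faulty) = 0.2·0.4900 / (0.2·0.4900 + 0.4·0.5100) ≈ 0.3245

0.3245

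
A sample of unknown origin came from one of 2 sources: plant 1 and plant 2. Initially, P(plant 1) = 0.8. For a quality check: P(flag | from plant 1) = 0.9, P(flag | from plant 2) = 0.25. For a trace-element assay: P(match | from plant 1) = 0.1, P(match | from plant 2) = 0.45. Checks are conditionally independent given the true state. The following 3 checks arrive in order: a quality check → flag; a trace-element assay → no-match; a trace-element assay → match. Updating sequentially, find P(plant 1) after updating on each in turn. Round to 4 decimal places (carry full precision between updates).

0.8397

After a quality check='flag': P(plant 1) = 0.9·0.8000 / (0.9·0.8000 + 0.25·0.2000) ≈ 0.9351
After a trace-element assay='no-match': P(plant 1) = 0.9·0.9351 / (0.9·0.9351 + 0.55·0.0649) ≈ 0.9593
After a trace-element assay='match': P(plant 1) = 0.1·0.9593 / (0.1·0.9593 + 0.45·0.0407) ≈ 0.8397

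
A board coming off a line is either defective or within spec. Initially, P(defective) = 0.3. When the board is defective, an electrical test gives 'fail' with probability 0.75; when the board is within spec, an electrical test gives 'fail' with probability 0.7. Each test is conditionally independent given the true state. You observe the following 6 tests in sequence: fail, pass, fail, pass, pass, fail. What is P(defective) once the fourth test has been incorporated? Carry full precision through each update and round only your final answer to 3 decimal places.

After 'fail': P(defective) = 0.75·0.3000 / (0.75·0.3000 + 0.7·0.7000) ≈ 0.3147
After 'pass': P(defective) = 0.25·0.3147 / (0.25·0.3147 + 0.3·0.6853) ≈ 0.2768
After 'fail': P(defective) = 0.75·0.2768 / (0.75·0.2768 + 0.7·0.7232) ≈ 0.2908
After 'pass': P(defective) = 0.25·0.2908 / (0.25·0.2908 + 0.3·0.7092) ≈ 0.2547

0.255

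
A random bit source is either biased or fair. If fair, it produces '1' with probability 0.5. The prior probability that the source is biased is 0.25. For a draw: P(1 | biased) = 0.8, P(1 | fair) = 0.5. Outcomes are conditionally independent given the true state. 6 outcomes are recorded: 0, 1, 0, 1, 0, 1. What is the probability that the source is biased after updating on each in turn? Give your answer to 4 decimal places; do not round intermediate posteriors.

Apply Bayes' rule sequentially, carrying P(biased) forward.
After '0': P(biased) = 0.2·0.2500 / (0.2·0.2500 + 0.5·0.7500) ≈ 0.1176
After '1': P(biased) = 0.8·0.1176 / (0.8·0.1176 + 0.5·0.8824) ≈ 0.1758
After '0': P(biased) = 0.2·0.1758 / (0.2·0.1758 + 0.5·0.8242) ≈ 0.0786
After '1': P(biased) = 0.8·0.0786 / (0.8·0.0786 + 0.5·0.9214) ≈ 0.1201
After '0': P(biased) = 0.2·0.1201 / (0.2·0.1201 + 0.5·0.8799) ≈ 0.0518
After '1': P(biased) = 0.8·0.0518 / (0.8·0.0518 + 0.5·0.9482) ≈ 0.0804

0.0804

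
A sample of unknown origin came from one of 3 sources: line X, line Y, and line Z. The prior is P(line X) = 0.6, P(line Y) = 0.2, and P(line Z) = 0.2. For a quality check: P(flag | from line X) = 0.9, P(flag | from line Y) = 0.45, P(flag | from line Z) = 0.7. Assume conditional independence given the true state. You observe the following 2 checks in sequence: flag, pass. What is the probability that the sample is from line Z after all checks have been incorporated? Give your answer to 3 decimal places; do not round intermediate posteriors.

0.289

After 'flag': normaliser = 0.9·0.6000 + 0.45·0.2000 + 0.7·0.2000; P(line X) ≈ 0.7013, P(line Y) ≈ 0.1169, P(line Z) ≈ 0.1818
After 'pass': normaliser = 0.1·0.7013 + 0.55·0.1169 + 0.3·0.1818; P(line X) ≈ 0.3711, P(line Y) ≈ 0.3402, P(line Z) ≈ 0.2887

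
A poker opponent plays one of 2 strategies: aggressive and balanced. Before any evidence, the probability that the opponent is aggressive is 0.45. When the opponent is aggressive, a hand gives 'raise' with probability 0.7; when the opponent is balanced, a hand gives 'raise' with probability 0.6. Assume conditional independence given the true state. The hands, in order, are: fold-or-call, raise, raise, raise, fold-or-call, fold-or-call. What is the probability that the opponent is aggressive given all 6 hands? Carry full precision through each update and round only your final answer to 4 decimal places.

After 'fold-or-call': P(aggressive) = 0.3·0.4500 / (0.3·0.4500 + 0.4·0.5500) ≈ 0.3803
After 'raise': P(aggressive) = 0.7·0.3803 / (0.7·0.3803 + 0.6·0.6197) ≈ 0.4172
After 'raise': P(aggressive) = 0.7·0.4172 / (0.7·0.4172 + 0.6·0.5828) ≈ 0.4551
After 'raise': P(aggressive) = 0.7·0.4551 / (0.7·0.4551 + 0.6·0.5449) ≈ 0.4935
After 'fold-or-call': P(aggressive) = 0.3·0.4935 / (0.3·0.4935 + 0.4·0.5065) ≈ 0.4222
After 'fold-or-call': P(aggressive) = 0.3·0.4222 / (0.3·0.4222 + 0.4·0.5778) ≈ 0.3541

0.3541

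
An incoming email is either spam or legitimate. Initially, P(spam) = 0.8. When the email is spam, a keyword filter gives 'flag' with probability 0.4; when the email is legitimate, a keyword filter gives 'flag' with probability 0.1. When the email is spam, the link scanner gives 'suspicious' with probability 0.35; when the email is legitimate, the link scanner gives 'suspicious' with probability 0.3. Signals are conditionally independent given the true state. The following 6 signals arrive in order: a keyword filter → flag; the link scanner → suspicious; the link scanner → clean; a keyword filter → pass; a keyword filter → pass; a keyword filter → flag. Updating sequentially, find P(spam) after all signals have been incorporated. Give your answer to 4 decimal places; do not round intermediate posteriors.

Each posterior becomes the prior for the next update.
After a keyword filter='flag': P(spam) = 0.4·0.8000 / (0.4·0.8000 + 0.1·0.2000) ≈ 0.9412
After the link scanner='suspicious': P(spam) = 0.35·0.9412 / (0.35·0.9412 + 0.3·0.0588) ≈ 0.9492
After the link scanner='clean': P(spam) = 0.65·0.9492 / (0.65·0.9492 + 0.7·0.0508) ≈ 0.9455
After a keyword filter='pass': P(spam) = 0.6·0.9455 / (0.6·0.9455 + 0.9·0.0545) ≈ 0.9204
After a keyword filter='pass': P(spam) = 0.6·0.9204 / (0.6·0.9204 + 0.9·0.0796) ≈ 0.8851
After a keyword filter='flag': P(spam) = 0.4·0.8851 / (0.4·0.8851 + 0.1·0.1149) ≈ 0.9686

0.9686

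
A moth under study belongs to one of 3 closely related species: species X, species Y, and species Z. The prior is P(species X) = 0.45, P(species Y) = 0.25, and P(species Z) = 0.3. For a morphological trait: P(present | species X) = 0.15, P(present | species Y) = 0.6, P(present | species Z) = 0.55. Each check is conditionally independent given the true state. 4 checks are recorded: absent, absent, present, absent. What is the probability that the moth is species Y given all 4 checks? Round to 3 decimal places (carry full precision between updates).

After 'absent': normaliser = 0.85·0.4500 + 0.4·0.2500 + 0.45·0.3000; P(species X) ≈ 0.6194, P(species Y) ≈ 0.1619, P(species Z) ≈ 0.2186
After 'absent': normaliser = 0.85·0.6194 + 0.4·0.1619 + 0.45·0.2186; P(species X) ≈ 0.7634, P(species Y) ≈ 0.0939, P(species Z) ≈ 0.1426
After 'present': normaliser = 0.15·0.7634 + 0.6·0.0939 + 0.55·0.1426; P(species X) ≈ 0.4593, P(species Y) ≈ 0.2260, P(species Z) ≈ 0.3147
After 'absent': normaliser = 0.85·0.4593 + 0.4·0.2260 + 0.45·0.3147; P(species X) ≈ 0.6272, P(species Y) ≈ 0.1453, P(species Z) ≈ 0.2275

0.145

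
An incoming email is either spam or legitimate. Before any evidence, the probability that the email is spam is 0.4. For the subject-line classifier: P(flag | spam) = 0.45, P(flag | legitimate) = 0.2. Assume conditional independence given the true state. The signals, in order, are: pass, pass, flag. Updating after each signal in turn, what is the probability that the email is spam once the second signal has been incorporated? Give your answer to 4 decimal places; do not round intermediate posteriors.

0.2396

After 'pass': P(spam) = 0.55·0.4000 / (0.55·0.4000 + 0.8·0.6000) ≈ 0.3143
After 'pass': P(spam) = 0.55·0.3143 / (0.55·0.3143 + 0.8·0.6857) ≈ 0.2396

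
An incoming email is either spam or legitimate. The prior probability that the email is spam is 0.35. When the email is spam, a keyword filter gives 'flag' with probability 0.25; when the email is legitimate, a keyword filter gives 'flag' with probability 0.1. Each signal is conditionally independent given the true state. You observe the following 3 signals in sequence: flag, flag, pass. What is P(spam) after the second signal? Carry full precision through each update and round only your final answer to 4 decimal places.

0.7709

After 'flag': P(spam) = 0.25·0.3500 / (0.25·0.3500 + 0.1·0.6500) ≈ 0.5738
After 'flag': P(spam) = 0.25·0.5738 / (0.25·0.5738 + 0.1·0.4262) ≈ 0.7709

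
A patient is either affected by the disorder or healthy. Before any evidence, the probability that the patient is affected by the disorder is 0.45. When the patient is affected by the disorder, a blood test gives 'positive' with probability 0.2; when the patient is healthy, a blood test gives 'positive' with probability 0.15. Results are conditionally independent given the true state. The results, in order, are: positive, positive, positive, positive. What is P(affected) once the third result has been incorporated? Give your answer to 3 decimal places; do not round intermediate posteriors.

After 'positive': P(affected) = 0.2·0.4500 / (0.2·0.4500 + 0.15·0.5500) ≈ 0.5217
After 'positive': P(affected) = 0.2·0.5217 / (0.2·0.5217 + 0.15·0.4783) ≈ 0.5926
After 'positive': P(affected) = 0.2·0.5926 / (0.2·0.5926 + 0.15·0.4074) ≈ 0.6598

0.660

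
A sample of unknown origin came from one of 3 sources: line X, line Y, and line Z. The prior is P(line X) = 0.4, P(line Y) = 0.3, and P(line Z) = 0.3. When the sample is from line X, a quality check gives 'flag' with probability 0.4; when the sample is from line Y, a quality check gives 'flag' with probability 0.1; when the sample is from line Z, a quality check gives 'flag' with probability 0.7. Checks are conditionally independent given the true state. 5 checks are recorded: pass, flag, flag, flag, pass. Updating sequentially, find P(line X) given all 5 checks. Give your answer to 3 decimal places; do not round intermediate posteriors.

After 'pass': normaliser = 0.6·0.4000 + 0.9·0.3000 + 0.3·0.3000; P(line X) ≈ 0.4000, P(line Y) ≈ 0.4500, P(line Z) ≈ 0.1500
After 'flag': normaliser = 0.4·0.4000 + 0.1·0.4500 + 0.7·0.1500; P(line X) ≈ 0.5161, P(line Y) ≈ 0.1452, P(line Z) ≈ 0.3387
After 'flag': normaliser = 0.4·0.5161 + 0.1·0.1452 + 0.7·0.3387; P(line X) ≈ 0.4507, P(line Y) ≈ 0.0317, P(line Z) ≈ 0.5176
After 'flag': normaliser = 0.4·0.4507 + 0.1·0.0317 + 0.7·0.5176; P(line X) ≈ 0.3303, P(line Y) ≈ 0.0058, P(line Z) ≈ 0.6639
After 'pass': normaliser = 0.6·0.3303 + 0.9·0.0058 + 0.3·0.6639; P(line X) ≈ 0.4923, P(line Y) ≈ 0.0130, P(line Z) ≈ 0.4947

0.492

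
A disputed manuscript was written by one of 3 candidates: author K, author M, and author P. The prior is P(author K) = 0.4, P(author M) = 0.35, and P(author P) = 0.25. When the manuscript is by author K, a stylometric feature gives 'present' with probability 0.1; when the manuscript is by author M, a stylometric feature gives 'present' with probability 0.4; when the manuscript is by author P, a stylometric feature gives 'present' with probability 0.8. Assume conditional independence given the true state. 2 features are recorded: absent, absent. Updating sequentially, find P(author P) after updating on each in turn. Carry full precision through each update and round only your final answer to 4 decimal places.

0.0217

After 'absent': normaliser = 0.9·0.4000 + 0.6·0.3500 + 0.2·0.2500; P(author K) ≈ 0.5806, P(author M) ≈ 0.3387, P(author P) ≈ 0.0806
After 'absent': normaliser = 0.9·0.5806 + 0.6·0.3387 + 0.2·0.0806; P(author K) ≈ 0.7043, P(author M) ≈ 0.2739, P(author P) ≈ 0.0217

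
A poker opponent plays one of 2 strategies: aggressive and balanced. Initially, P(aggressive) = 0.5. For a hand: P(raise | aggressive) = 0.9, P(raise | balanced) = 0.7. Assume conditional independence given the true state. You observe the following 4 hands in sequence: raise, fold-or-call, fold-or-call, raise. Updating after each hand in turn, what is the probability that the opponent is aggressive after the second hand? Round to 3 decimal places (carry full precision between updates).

After 'raise': P(aggressive) = 0.9·0.5000 / (0.9·0.5000 + 0.7·0.5000) ≈ 0.5625
After 'fold-or-call': P(aggressive) = 0.1·0.5625 / (0.1·0.5625 + 0.3·0.4375) ≈ 0.3000

0.300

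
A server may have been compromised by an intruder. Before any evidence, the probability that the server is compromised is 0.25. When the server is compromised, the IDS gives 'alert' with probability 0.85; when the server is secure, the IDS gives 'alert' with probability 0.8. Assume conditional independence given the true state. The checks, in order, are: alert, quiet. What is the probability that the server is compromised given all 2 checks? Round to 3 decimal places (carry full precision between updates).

0.210

After 'alert': P(compromised) = 0.85·0.2500 / (0.85·0.2500 + 0.8·0.7500) ≈ 0.2615
After 'quiet': P(compromised) = 0.15·0.2615 / (0.15·0.2615 + 0.2·0.7385) ≈ 0.2099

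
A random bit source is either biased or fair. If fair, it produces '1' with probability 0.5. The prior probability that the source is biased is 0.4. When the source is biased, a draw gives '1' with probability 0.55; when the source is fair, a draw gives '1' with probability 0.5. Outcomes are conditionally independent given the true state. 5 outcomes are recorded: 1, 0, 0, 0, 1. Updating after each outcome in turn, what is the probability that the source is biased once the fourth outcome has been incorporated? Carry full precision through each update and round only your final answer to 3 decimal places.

After '1': P(biased) = 0.55·0.4000 / (0.55·0.4000 + 0.5·0.6000) ≈ 0.4231
After '0': P(biased) = 0.45·0.4231 / (0.45·0.4231 + 0.5·0.5769) ≈ 0.3976
After '0': P(biased) = 0.45·0.3976 / (0.45·0.3976 + 0.5·0.6024) ≈ 0.3726
After '0': P(biased) = 0.45·0.3726 / (0.45·0.3726 + 0.5·0.6274) ≈ 0.3484

0.348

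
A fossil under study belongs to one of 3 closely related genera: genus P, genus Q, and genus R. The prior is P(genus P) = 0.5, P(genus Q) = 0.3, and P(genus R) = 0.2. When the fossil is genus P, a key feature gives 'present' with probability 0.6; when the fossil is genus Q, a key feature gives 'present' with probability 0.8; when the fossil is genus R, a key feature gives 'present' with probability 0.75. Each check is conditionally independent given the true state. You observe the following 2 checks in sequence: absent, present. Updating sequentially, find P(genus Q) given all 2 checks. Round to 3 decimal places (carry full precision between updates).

0.234

After 'absent': normaliser = 0.4·0.5000 + 0.2·0.3000 + 0.25·0.2000; P(genus P) ≈ 0.6452, P(genus Q) ≈ 0.1935, P(genus R) ≈ 0.1613
After 'present': normaliser = 0.6·0.6452 + 0.8·0.1935 + 0.75·0.1613; P(genus P) ≈ 0.5839, P(genus Q) ≈ 0.2336, P(genus R) ≈ 0.1825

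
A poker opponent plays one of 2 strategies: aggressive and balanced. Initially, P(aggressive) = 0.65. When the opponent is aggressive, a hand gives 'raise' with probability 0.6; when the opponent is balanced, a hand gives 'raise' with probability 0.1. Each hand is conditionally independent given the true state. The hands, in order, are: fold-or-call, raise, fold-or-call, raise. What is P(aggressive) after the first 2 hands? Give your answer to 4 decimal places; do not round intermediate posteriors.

After 'fold-or-call': P(aggressive) = 0.4·0.6500 / (0.4·0.6500 + 0.9·0.3500) ≈ 0.4522
After 'raise': P(aggressive) = 0.6·0.4522 / (0.6·0.4522 + 0.1·0.5478) ≈ 0.8320

0.8320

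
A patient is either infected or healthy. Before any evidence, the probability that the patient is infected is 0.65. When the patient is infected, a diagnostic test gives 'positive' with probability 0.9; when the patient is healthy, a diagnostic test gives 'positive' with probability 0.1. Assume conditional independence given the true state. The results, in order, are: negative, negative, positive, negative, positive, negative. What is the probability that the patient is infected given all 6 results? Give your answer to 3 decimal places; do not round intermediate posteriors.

0.022

Each posterior becomes the prior for the next update.
After 'negative': P(infected) = 0.1·0.6500 / (0.1·0.6500 + 0.9·0.3500) ≈ 0.1711
After 'negative': P(infected) = 0.1·0.1711 / (0.1·0.1711 + 0.9·0.8289) ≈ 0.0224
After 'positive': P(infected) = 0.9·0.0224 / (0.9·0.0224 + 0.1·0.9776) ≈ 0.1711
After 'negative': P(infected) = 0.1·0.1711 / (0.1·0.1711 + 0.9·0.8289) ≈ 0.0224
After 'positive': P(infected) = 0.9·0.0224 / (0.9·0.0224 + 0.1·0.9776) ≈ 0.1711
After 'negative': P(infected) = 0.1·0.1711 / (0.1·0.1711 + 0.9·0.8289) ≈ 0.0224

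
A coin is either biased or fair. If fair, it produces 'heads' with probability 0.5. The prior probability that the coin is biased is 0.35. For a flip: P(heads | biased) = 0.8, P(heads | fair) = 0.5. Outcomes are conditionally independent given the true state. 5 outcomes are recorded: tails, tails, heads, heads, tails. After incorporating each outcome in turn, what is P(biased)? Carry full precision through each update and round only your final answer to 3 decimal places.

After 'tails': P(biased) = 0.2·0.3500 / (0.2·0.3500 + 0.5·0.6500) ≈ 0.1772
After 'tails': P(biased) = 0.2·0.1772 / (0.2·0.1772 + 0.5·0.8228) ≈ 0.0793
After 'heads': P(biased) = 0.8·0.0793 / (0.8·0.0793 + 0.5·0.9207) ≈ 0.1211
After 'heads': P(biased) = 0.8·0.1211 / (0.8·0.1211 + 0.5·0.8789) ≈ 0.1807
After 'tails': P(biased) = 0.2·0.1807 / (0.2·0.1807 + 0.5·0.8193) ≈ 0.0811

0.081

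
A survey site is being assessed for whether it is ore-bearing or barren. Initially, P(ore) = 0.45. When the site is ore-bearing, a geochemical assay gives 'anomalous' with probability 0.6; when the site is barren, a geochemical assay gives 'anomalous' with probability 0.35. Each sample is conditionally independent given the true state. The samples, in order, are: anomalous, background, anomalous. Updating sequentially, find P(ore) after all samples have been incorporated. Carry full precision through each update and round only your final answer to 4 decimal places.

0.5967

After 'anomalous': P(ore) = 0.6·0.4500 / (0.6·0.4500 + 0.35·0.5500) ≈ 0.5838
After 'background': P(ore) = 0.4·0.5838 / (0.4·0.5838 + 0.65·0.4162) ≈ 0.4633
After 'anomalous': P(ore) = 0.6·0.4633 / (0.6·0.4633 + 0.35·0.5367) ≈ 0.5967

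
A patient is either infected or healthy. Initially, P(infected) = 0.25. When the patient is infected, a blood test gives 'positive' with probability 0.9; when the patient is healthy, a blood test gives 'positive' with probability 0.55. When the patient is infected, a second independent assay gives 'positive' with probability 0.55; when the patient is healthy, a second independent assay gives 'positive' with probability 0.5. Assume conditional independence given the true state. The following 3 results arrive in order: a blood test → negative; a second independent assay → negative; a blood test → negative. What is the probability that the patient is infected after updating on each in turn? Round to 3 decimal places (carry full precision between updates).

0.015

After a blood test='negative': P(infected) = 0.1·0.2500 / (0.1·0.2500 + 0.45·0.7500) ≈ 0.0690
After a second independent assay='negative': P(infected) = 0.45·0.0690 / (0.45·0.0690 + 0.5·0.9310) ≈ 0.0625
After a blood test='negative': P(infected) = 0.1·0.0625 / (0.1·0.0625 + 0.45·0.9375) ≈ 0.0146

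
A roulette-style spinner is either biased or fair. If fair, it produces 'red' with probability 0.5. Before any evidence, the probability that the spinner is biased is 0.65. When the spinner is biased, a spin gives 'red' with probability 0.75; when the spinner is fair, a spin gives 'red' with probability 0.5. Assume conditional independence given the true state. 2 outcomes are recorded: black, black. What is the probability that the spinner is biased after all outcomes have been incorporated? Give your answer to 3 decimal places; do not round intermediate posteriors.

After 'black': P(biased) = 0.25·0.6500 / (0.25·0.6500 + 0.5·0.3500) ≈ 0.4815
After 'black': P(biased) = 0.25·0.4815 / (0.25·0.4815 + 0.5·0.5185) ≈ 0.3171

0.317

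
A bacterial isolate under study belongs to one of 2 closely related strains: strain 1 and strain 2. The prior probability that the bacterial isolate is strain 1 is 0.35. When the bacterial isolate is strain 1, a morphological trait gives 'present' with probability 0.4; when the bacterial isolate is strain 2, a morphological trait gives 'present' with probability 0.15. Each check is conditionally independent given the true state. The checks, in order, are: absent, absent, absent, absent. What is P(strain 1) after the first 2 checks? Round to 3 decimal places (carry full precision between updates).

After 'absent': P(strain 1) = 0.6·0.3500 / (0.6·0.3500 + 0.85·0.6500) ≈ 0.2754
After 'absent': P(strain 1) = 0.6·0.2754 / (0.6·0.2754 + 0.85·0.7246) ≈ 0.2115

0.212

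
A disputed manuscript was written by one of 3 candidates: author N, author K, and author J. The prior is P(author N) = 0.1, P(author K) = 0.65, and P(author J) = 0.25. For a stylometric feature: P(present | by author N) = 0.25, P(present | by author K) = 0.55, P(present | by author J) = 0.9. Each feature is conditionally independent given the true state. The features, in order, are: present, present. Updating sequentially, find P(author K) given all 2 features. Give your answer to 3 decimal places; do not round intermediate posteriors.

0.485

Each posterior becomes the prior for the next update.
After 'present': normaliser = 0.25·0.1000 + 0.55·0.6500 + 0.9·0.2500; P(author N) ≈ 0.0412, P(author K) ≈ 0.5885, P(author J) ≈ 0.3704
After 'present': normaliser = 0.25·0.0412 + 0.55·0.5885 + 0.9·0.3704; P(author N) ≈ 0.0154, P(author K) ≈ 0.4850, P(author J) ≈ 0.4995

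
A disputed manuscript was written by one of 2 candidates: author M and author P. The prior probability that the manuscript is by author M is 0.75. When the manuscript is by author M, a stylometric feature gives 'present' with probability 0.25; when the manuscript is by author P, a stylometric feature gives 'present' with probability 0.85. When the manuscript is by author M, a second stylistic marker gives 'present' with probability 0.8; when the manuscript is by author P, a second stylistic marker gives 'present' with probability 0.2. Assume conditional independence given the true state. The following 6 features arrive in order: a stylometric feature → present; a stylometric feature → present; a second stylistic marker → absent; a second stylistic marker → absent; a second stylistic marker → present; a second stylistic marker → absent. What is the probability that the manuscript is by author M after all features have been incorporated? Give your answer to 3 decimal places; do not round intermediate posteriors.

0.016

After a stylometric feature='present': P(author M) = 0.25·0.7500 / (0.25·0.7500 + 0.85·0.2500) ≈ 0.4688
After a stylometric feature='present': P(author M) = 0.25·0.4688 / (0.25·0.4688 + 0.85·0.5312) ≈ 0.2060
After a second stylistic marker='absent': P(author M) = 0.2·0.2060 / (0.2·0.2060 + 0.8·0.7940) ≈ 0.0609
After a second stylistic marker='absent': P(author M) = 0.2·0.0609 / (0.2·0.0609 + 0.8·0.9391) ≈ 0.0160
After a second stylistic marker='present': P(author M) = 0.8·0.0160 / (0.8·0.0160 + 0.2·0.9840) ≈ 0.0609
After a second stylistic marker='absent': P(author M) = 0.2·0.0609 / (0.2·0.0609 + 0.8·0.9391) ≈ 0.0160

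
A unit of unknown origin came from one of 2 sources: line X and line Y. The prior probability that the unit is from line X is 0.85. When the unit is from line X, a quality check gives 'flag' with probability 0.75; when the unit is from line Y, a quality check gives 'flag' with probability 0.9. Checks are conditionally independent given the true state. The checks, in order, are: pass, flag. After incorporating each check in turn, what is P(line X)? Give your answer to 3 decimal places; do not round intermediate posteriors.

After 'pass': P(line X) = 0.25·0.8500 / (0.25·0.8500 + 0.1·0.1500) ≈ 0.9341
After 'flag': P(line X) = 0.75·0.9341 / (0.75·0.9341 + 0.9·0.0659) ≈ 0.9219

0.922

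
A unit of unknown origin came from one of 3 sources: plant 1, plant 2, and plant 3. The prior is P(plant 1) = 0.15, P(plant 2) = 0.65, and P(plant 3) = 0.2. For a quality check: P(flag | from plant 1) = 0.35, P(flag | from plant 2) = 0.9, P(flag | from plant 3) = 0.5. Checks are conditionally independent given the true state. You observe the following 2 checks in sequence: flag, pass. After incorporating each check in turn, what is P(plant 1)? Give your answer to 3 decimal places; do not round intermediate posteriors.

After 'flag': normaliser = 0.35·0.1500 + 0.9·0.6500 + 0.5·0.2000; P(plant 1) ≈ 0.0712, P(plant 2) ≈ 0.7932, P(plant 3) ≈ 0.1356
After 'pass': normaliser = 0.65·0.0712 + 0.1·0.7932 + 0.5·0.1356; P(plant 1) ≈ 0.2393, P(plant 2) ≈ 0.4102, P(plant 3) ≈ 0.3506

0.239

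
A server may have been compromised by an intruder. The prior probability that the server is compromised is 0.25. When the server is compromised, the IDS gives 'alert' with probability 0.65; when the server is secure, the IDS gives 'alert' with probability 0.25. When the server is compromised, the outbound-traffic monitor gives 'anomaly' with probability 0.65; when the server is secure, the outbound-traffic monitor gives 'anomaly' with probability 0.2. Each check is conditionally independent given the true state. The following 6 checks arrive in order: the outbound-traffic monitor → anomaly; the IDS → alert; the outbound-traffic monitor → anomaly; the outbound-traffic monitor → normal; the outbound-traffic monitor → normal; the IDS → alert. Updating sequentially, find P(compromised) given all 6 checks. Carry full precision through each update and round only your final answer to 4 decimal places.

After the outbound-traffic monitor='anomaly': P(compromised) = 0.65·0.2500 / (0.65·0.2500 + 0.2·0.7500) ≈ 0.5200
After the IDS='alert': P(compromised) = 0.65·0.5200 / (0.65·0.5200 + 0.25·0.4800) ≈ 0.7380
After the outbound-traffic monitor='anomaly': P(compromised) = 0.65·0.7380 / (0.65·0.7380 + 0.2·0.2620) ≈ 0.9015
After the outbound-traffic monitor='normal': P(compromised) = 0.35·0.9015 / (0.35·0.9015 + 0.8·0.0985) ≈ 0.8002
After the outbound-traffic monitor='normal': P(compromised) = 0.35·0.8002 / (0.35·0.8002 + 0.8·0.1998) ≈ 0.6366
After the IDS='alert': P(compromised) = 0.65·0.6366 / (0.65·0.6366 + 0.25·0.3634) ≈ 0.8200

0.8200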